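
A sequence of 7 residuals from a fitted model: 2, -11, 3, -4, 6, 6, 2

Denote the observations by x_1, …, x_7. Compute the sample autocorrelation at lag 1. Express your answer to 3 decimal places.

-0.194

Mean x̄ = (2 − 11 + 3 − 4 + 6 + 6 + 2)/7 = 0.5714
Deviations from mean: 1.4286, -11.5714, 2.4286, -4.5714, 5.4286, 5.4286, 1.4286
Σ(x_t−x̄)(x_{t+1}−x̄) = (-16.5306) + (-28.1020) + (-11.1020) + (-24.8163) + (29.4694) + (7.7551) = -43.3265
Denominator Σ(x_t−x̄)² = 223.7143
r_1 = -43.3265 / 223.7143 = -0.194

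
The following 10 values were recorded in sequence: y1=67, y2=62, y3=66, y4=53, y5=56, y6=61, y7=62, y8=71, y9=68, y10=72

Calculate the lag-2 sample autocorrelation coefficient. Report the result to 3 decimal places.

0.247

Mean ȳ = (67 + 62 + 66 + 53 + 56 + 61 + 62 + 71 + 68 + 72)/10 = 63.8000
Numerator Σ_{t=1}^{8}(y_t−ȳ)(y_{t+2}−ȳ) = 84.9200
Denominator Σ(y_t−ȳ)² = 343.6000
r_2 = 84.9200 / 343.6000 = 0.247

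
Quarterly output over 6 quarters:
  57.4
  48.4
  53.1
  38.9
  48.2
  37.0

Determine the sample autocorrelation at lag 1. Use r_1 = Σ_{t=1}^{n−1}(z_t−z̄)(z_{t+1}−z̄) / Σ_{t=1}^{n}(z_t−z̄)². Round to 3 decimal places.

Mean z̄ = (57.4 + 48.4 + 53.1 + 38.9 + 48.2 + 37.0)/6 = 47.1667
Deviations from mean: 10.2333, 1.2333, 5.9333, -8.2667, 1.0333, -10.1667
Numerator Σ_{t=1}^{5}(z_t−z̄)(z_{t+1}−z̄) = -48.1578
Denominator Σ(z_t−z̄)² = 314.2133
r_1 = -48.1578 / 314.2133 = -0.153

-0.153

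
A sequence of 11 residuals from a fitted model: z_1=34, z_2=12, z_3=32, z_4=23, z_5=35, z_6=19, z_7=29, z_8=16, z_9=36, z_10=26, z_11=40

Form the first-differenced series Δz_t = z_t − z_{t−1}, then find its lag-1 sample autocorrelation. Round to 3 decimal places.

-0.782

First differences Δz: -22, 20, -9, 12, -16, 10, -13, 20, -10, 14
Mean of differences = 0.6000
Numerator Σ(Δz_t−Δz̄)(Δz_{t+1}−Δz̄) = -1818.7600
Denominator Σ(Δz_t−Δz̄)² = 2326.4000
r_1(Δz) = -1818.7600 / 2326.4000 = -0.782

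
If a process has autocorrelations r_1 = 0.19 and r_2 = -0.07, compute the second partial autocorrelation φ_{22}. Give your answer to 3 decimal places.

-0.110

φ_{22} = (r_2 − r_1²) / (1 − r_1²)
r_1² = (0.19)² = 0.0361
Numerator = -0.07 − 0.0361 = -0.1061; denominator = 1 − 0.0361 = 0.9639
φ_{22} = -0.1061 / 0.9639 = -0.110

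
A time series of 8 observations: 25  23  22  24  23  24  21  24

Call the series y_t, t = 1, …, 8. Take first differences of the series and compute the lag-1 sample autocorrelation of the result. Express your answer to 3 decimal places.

First differences Δy: -2, -1, 2, -1, 1, -3, 3
Mean of differences = -0.1429
Numerator Σ(Δy_t−Δȳ)(Δy_{t+1}−Δȳ) = -15.3061
Denominator Σ(Δy_t−Δȳ)² = 28.8571
r_1(Δy) = -15.3061 / 28.8571 = -0.530

-0.530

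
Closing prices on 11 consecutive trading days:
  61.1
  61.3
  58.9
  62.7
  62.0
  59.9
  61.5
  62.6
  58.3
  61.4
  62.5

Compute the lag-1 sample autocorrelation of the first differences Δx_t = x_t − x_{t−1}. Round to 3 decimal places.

First differences Δx: 0.2, -2.4, 3.8, -0.7, -2.1, 1.6, 1.1, -4.3, 3.1, 1.1
Mean of differences = 0.1400
Numerator Σ(Δx_t−Δx̄)(Δx_{t+1}−Δx̄) = -27.0736
Denominator Σ(Δx_t−Δx̄)² = 58.0240
r_1(Δx) = -27.0736 / 58.0240 = -0.467

-0.467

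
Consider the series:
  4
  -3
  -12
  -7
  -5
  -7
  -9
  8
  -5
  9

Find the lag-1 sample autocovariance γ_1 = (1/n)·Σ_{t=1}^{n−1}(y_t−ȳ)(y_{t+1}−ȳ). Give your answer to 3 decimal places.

Mean ȳ = (4 − 3 − 12 − 7 − 5 − 7 − 9 + 8 − 5 + 9)/10 = -2.7000
Σ_{t=1}^{9}(y_t−ȳ)(y_{t+1}−ȳ) = -31.2900
γ_1 = -31.2900 / 10 = -3.129

-3.129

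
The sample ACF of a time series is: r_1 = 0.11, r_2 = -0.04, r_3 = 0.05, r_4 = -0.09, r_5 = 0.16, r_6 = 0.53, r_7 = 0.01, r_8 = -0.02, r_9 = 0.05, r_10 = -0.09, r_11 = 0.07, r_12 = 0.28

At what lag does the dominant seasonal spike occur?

6

The largest autocorrelation is r_6 = 0.53, with a weaker echo at lag 12 (0.28); the remaining lags stay at or below 0.16.
The dominant spike at lag 6 indicates a seasonal period of 6.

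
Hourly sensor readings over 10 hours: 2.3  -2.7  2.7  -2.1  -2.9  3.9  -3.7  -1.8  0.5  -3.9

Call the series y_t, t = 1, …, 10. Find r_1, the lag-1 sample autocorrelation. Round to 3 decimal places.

Mean ȳ = (2.3 − 2.7 + 2.7 − 2.1 − 2.9 + 3.9 − 3.7 − 1.8 + 0.5 − 3.9)/10 = -0.7700
Numerator Σ_{t=1}^{9}(y_t−ȳ)(y_{t+1}−ȳ) = -40.2999
Denominator Σ(y_t−ȳ)² = 74.3610
r_1 = -40.2999 / 74.3610 = -0.542

-0.542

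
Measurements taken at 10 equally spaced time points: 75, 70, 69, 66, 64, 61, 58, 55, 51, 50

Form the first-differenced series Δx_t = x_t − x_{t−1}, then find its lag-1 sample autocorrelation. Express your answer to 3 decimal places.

-0.479

First differences Δx: -5, -1, -3, -2, -3, -3, -3, -4, -1
Mean of differences = -2.7778
Numerator Σ(Δx_t−Δx̄)(Δx_{t+1}−Δx̄) = -6.4938
Denominator Σ(Δx_t−Δx̄)² = 13.5556
r_1(Δx) = -6.4938 / 13.5556 = -0.479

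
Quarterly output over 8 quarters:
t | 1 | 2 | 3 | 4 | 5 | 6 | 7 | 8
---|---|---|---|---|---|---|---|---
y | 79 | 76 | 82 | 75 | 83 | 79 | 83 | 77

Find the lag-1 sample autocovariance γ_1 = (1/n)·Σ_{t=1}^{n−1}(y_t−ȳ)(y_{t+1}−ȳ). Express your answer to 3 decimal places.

-5.758

Mean ȳ = (79 + 76 + 82 + 75 + 83 + 79 + 83 + 77)/8 = 79.2500
Σ_{t=1}^{7}(y_t−ȳ)(y_{t+1}−ȳ) = -46.0625
γ_1 = -46.0625 / 8 = -5.758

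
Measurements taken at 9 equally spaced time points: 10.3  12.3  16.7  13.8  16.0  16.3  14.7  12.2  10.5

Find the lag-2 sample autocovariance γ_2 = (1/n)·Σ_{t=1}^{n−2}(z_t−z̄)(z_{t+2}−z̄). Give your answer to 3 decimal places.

-0.832

Mean z̄ = (10.3 + 12.3 + 16.7 + 13.8 + 16.0 + 16.3 + 14.7 + 12.2 + 10.5)/9 = 13.6444
Σ_{t=1}^{7}(z_t−z̄)(z_{t+2}−z̄) = -7.4862
γ_2 = -7.4862 / 9 = -0.832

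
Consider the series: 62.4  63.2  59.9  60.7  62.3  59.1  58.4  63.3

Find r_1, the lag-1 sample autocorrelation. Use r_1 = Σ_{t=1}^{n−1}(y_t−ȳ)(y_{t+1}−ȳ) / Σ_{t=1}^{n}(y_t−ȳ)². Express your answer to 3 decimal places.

-0.101

Mean ȳ = (62.4 + 63.2 + 59.9 + 60.7 + 62.3 + 59.1 + 58.4 + 63.3)/8 = 61.1625
Σ(y_t−ȳ)(y_{t+1}−ȳ) = (2.5214) + (-2.5723) + (0.5839) + (-0.5261) + (-2.3461) + (5.6977) + (-5.9048) = -2.5464
Denominator Σ(y_t−ȳ)² = 25.2388
r_1 = -2.5464 / 25.2388 = -0.101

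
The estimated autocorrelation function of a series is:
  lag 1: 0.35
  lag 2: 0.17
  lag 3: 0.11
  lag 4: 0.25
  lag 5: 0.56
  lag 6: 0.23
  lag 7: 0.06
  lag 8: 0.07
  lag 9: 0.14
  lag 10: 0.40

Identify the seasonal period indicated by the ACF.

5

The largest autocorrelation is r_5 = 0.56, with a weaker echo at lag 10 (0.40); the remaining lags stay at or below 0.35. The elevated value at lag 1 (0.35), dropping to 0.17 at lag 2, reflects decaying short-term dependence rather than seasonality.
The dominant spike at lag 5 indicates a seasonal period of 5.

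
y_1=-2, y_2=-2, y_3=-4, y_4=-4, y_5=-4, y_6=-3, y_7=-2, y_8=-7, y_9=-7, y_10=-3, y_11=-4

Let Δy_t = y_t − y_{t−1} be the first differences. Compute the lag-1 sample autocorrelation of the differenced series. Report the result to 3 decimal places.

-0.173

First differences Δy: 0, -2, 0, 0, 1, 1, -5, 0, 4, -1
Mean of differences = -0.2000
Numerator Σ(Δy_t−Δȳ)(Δy_{t+1}−Δȳ) = -8.2400
Denominator Σ(Δy_t−Δȳ)² = 47.6000
r_1(Δy) = -8.2400 / 47.6000 = -0.173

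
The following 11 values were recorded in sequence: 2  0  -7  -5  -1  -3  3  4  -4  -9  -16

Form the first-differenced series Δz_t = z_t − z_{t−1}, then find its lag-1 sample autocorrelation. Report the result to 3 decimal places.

0.189

First differences Δz: -2, -7, 2, 4, -2, 6, 1, -8, -5, -7
Mean of differences = -1.8000
Numerator Σ(Δz_t−Δz̄)(Δz_{t+1}−Δz̄) = 41.5600
Denominator Σ(Δz_t−Δz̄)² = 219.6000
r_1(Δz) = 41.5600 / 219.6000 = 0.189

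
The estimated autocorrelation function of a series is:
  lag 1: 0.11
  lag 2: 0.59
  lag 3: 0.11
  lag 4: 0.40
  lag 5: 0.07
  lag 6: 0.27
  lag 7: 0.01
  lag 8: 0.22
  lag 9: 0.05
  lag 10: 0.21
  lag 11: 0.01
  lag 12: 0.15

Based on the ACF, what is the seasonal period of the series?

The largest autocorrelation is r_2 = 0.59, with weaker echoes at lags 4 (0.40), 6 (0.27), 8 (0.22), 10 (0.21) and 12 (0.15); the remaining lags stay at or below 0.11.
The dominant spike at lag 2 indicates a seasonal period of 2.

2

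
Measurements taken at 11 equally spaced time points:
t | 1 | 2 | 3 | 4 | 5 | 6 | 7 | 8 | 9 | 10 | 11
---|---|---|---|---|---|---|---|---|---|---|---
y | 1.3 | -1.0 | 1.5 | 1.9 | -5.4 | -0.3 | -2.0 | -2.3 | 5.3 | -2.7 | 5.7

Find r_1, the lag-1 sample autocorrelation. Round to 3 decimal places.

Mean ȳ = (1.3 − 1.0 + 1.5 + 1.9 − 5.4 − 0.3 − 2.0 − 2.3 + 5.3 − 2.7 + 5.7)/11 = 0.1818
Numerator Σ_{t=1}^{10}(y_t−ȳ)(y_{t+1}−ȳ) = -44.4040
Denominator Σ(y_t−ȳ)² = 114.5964
r_1 = -44.4040 / 114.5964 = -0.387

-0.387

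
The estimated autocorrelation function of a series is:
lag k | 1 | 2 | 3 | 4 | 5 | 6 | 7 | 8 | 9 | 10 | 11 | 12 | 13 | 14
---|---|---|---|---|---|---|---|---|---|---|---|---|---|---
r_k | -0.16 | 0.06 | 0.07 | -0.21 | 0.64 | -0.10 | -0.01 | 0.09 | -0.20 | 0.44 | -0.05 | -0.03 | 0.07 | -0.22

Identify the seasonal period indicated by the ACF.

5

The largest autocorrelation is r_5 = 0.64, with a weaker echo at lag 10 (0.44); the remaining lags stay at or below 0.09.
The dominant spike at lag 5 indicates a seasonal period of 5.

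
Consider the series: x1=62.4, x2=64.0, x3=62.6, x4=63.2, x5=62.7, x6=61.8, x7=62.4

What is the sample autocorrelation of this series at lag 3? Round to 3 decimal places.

Mean x̄ = (62.4 + 64.0 + 62.6 + 63.2 + 62.7 + 61.8 + 62.4)/7 = 62.7286
Deviations from mean: -0.3286, 1.2714, -0.1286, 0.4714, -0.0286, -0.9286, -0.3286
Σ(x_t−x̄)(x_{t+3}−x̄) = (-0.1549) + (-0.0363) + (0.1194) + (-0.1549) = -0.2267
Denominator Σ(x_t−x̄)² = 2.9343
r_3 = -0.2267 / 2.9343 = -0.077

-0.077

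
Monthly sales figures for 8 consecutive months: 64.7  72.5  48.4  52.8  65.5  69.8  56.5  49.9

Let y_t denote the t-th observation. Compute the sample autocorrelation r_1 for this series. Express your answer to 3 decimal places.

0.021

Mean ȳ = (64.7 + 72.5 + 48.4 + 52.8 + 65.5 + 69.8 + 56.5 + 49.9)/8 = 60.0125
Deviations from mean: 4.6875, 12.4875, -11.6125, -7.2125, 5.4875, 9.7875, -3.5125, -10.1125
Σ(y_t−ȳ)(y_{t+1}−ȳ) = (58.5352) + (-145.0111) + (83.7552) + (-39.5786) + (53.7089) + (-34.3786) + (35.5202) = 12.5511
Denominator Σ(y_t−ȳ)² = 605.2888
r_1 = 12.5511 / 605.2888 = 0.021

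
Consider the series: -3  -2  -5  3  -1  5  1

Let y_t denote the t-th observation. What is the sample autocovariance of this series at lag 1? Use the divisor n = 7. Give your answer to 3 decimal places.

Mean ȳ = (-3 − 2 − 5 + 3 − 1 + 5 + 1)/7 = -0.2857
Deviations: -2.7143, -1.7143, -4.7143, 3.2857, -0.7143, 5.2857, 1.2857
Σ_{t=1}^{6}(y_t−ȳ)(y_{t+1}−ȳ) = -2.0816
γ_1 = -2.0816 / 7 = -0.297

-0.297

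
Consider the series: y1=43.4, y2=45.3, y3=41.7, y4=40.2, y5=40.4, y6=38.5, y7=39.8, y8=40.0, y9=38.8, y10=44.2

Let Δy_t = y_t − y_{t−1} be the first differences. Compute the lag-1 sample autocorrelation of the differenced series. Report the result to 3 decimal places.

-0.191

First differences Δy: 1.9, -3.6, -1.5, 0.2, -1.9, 1.3, 0.2, -1.2, 5.4
Mean of differences = 0.0889
Numerator Σ(Δy_t−Δȳ)(Δy_{t+1}−Δȳ) = -10.4801
Denominator Σ(Δy_t−Δȳ)² = 54.7289
r_1(Δy) = -10.4801 / 54.7289 = -0.191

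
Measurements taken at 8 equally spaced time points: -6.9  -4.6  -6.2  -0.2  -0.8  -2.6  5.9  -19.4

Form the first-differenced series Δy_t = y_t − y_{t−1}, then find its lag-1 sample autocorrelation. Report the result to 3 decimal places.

-0.313

First differences Δy: 2.3, -1.6, 6.0, -0.6, -1.8, 8.5, -25.3
Mean of differences = -1.7857
Numerator Σ(Δy_t−Δȳ)(Δy_{t+1}−Δȳ) = -230.5888
Denominator Σ(Δy_t−Δȳ)² = 737.4686
r_1(Δy) = -230.5888 / 737.4686 = -0.313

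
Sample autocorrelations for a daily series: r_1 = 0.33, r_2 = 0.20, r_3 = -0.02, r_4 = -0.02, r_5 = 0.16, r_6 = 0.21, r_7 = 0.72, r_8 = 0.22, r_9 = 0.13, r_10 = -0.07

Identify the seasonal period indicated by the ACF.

The largest autocorrelation is r_7 = 0.72; the remaining lags stay at or below 0.33. The elevated value at lag 1 (0.33), dropping to 0.20 at lag 2, reflects decaying short-term dependence rather than seasonality.
The dominant spike at lag 7 indicates a seasonal period of 7.

7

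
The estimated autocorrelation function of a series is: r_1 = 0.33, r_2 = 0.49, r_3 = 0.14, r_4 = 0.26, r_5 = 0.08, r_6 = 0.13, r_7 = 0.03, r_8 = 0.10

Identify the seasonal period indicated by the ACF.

The largest autocorrelation is r_2 = 0.49; the remaining lags stay at or below 0.33.
The dominant spike at lag 2 indicates a seasonal period of 2.

2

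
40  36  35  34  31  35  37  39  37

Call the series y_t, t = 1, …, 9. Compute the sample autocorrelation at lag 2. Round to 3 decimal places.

-0.069

Mean ȳ = (40 + 36 + 35 + 34 + 31 + 35 + 37 + 39 + 37)/9 = 36.0000
Σ(y_t−ȳ)(y_{t+2}−ȳ) = (-4.0000) + (0.0000) + (5.0000) + (2.0000) + (-5.0000) + (-3.0000) + (1.0000) = -4.0000
Denominator Σ(y_t−ȳ)² = 58.0000
r_2 = -4.0000 / 58.0000 = -0.069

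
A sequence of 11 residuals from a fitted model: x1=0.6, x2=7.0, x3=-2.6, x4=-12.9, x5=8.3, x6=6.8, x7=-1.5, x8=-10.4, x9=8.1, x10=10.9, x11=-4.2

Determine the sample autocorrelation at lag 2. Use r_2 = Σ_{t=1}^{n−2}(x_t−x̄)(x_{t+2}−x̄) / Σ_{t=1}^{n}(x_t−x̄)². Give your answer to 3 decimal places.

Mean x̄ = (0.6 + 7.0 − 2.6 − 12.9 + 8.3 + 6.8 − 1.5 − 10.4 + 8.1 + 10.9 − 4.2)/11 = 0.9182
Numerator Σ_{t=1}^{9}(x_t−x̄)(x_{t+2}−x̄) = -441.6898
Denominator Σ(x_t−x̄)² = 640.8564
r_2 = -441.6898 / 640.8564 = -0.689

-0.689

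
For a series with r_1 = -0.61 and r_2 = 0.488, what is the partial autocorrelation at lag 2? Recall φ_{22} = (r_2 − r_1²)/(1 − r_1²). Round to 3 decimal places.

φ_{22} = (r_2 − r_1²) / (1 − r_1²)
r_1² = (-0.61)² = 0.3721
Numerator = 0.488 − 0.3721 = 0.1159; denominator = 1 − 0.3721 = 0.6279
φ_{22} = 0.1159 / 0.6279 = 0.185

0.185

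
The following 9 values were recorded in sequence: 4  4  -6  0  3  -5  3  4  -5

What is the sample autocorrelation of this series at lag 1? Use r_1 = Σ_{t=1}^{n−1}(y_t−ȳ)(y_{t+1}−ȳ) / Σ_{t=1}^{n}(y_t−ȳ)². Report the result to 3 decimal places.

Mean ȳ = (4 + 4 − 6 + 0 + 3 − 5 + 3 + 4 − 5)/9 = 0.2222
Numerator Σ_{t=1}^{8}(y_t−ȳ)(y_{t+1}−ȳ) = -46.7160
Denominator Σ(y_t−ȳ)² = 151.5556
r_1 = -46.7160 / 151.5556 = -0.308

-0.308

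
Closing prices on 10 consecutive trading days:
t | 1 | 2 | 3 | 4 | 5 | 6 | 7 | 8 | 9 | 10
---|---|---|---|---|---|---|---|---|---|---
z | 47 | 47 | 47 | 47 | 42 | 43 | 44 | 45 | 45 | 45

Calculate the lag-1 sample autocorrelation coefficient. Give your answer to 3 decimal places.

Mean z̄ = (47 + 47 + 47 + 47 + 42 + 43 + 44 + 45 + 45 + 45)/10 = 45.2000
Numerator Σ_{t=1}^{9}(z_t−z̄)(z_{t+1}−z̄) = 13.9600
Denominator Σ(z_t−z̄)² = 29.6000
r_1 = 13.9600 / 29.6000 = 0.472

0.472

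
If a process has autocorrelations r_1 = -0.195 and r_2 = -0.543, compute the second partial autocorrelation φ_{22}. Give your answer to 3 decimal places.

-0.604

φ_{22} = (r_2 − r_1²) / (1 − r_1²)
r_1² = (-0.195)² = 0.038025
Numerator = -0.543 − 0.0380 = -0.5810; denominator = 1 − 0.0380 = 0.9620
φ_{22} = -0.5810 / 0.9620 = -0.604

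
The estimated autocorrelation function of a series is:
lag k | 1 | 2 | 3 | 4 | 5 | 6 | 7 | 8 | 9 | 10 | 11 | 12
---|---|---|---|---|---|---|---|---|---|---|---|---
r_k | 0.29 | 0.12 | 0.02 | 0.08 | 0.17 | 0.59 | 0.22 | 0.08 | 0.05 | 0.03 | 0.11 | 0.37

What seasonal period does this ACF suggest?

The largest autocorrelation is r_6 = 0.59, with a weaker echo at lag 12 (0.37); the remaining lags stay at or below 0.29. The elevated value at lag 1 (0.29), dropping to 0.12 at lag 2, reflects decaying short-term dependence rather than seasonality.
The dominant spike at lag 6 indicates a seasonal period of 6.

6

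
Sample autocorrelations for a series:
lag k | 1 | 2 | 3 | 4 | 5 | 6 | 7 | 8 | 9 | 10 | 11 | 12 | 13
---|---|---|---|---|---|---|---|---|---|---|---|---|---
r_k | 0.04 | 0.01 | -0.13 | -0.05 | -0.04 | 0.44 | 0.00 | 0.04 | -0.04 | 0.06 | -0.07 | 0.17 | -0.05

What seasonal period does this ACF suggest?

6

The largest autocorrelation is r_6 = 0.44, with a weaker echo at lag 12 (0.17); the remaining lags stay at or below 0.06.
The dominant spike at lag 6 indicates a seasonal period of 6.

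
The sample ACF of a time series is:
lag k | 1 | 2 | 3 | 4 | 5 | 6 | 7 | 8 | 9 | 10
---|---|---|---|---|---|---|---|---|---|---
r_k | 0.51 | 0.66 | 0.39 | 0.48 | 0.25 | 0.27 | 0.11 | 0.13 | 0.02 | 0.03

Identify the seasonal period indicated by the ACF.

The largest autocorrelation is r_2 = 0.66; the remaining lags stay at or below 0.51.
The dominant spike at lag 2 indicates a seasonal period of 2.

2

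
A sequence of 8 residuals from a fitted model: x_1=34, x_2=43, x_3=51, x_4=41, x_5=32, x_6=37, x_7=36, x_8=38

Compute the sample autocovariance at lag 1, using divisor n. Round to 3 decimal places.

7.625

Mean x̄ = (34 + 43 + 51 + 41 + 32 + 37 + 36 + 38)/8 = 39.0000
Deviations: -5.0000, 4.0000, 12.0000, 2.0000, -7.0000, -2.0000, -3.0000, -1.0000
Σ_{t=1}^{7}(x_t−x̄)(x_{t+1}−x̄) = 61.0000
γ_1 = 61.0000 / 8 = 7.625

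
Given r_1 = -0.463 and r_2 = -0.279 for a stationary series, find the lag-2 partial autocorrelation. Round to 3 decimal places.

φ_{22} = (r_2 − r_1²) / (1 − r_1²)
r_1² = (-0.463)² = 0.214369
Numerator = -0.279 − 0.2144 = -0.4934; denominator = 1 − 0.2144 = 0.7856
φ_{22} = -0.4934 / 0.7856 = -0.628

-0.628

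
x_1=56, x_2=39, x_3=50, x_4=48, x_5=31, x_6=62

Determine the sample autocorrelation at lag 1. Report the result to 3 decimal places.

Mean x̄ = (56 + 39 + 50 + 48 + 31 + 62)/6 = 47.6667
Deviations from mean: 8.3333, -8.6667, 2.3333, 0.3333, -16.6667, 14.3333
Σ(x_t−x̄)(x_{t+1}−x̄) = (-72.2222) + (-20.2222) + (0.7778) + (-5.5556) + (-238.8889) = -336.1111
Denominator Σ(x_t−x̄)² = 633.3333
r_1 = -336.1111 / 633.3333 = -0.531

-0.531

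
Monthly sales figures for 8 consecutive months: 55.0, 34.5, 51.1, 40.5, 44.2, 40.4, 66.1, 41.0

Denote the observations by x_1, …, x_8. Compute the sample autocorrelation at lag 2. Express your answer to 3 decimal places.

0.173

Mean x̄ = (55.0 + 34.5 + 51.1 + 40.5 + 44.2 + 40.4 + 66.1 + 41.0)/8 = 46.6000
Deviations from mean: 8.4000, -12.1000, 4.5000, -6.1000, -2.4000, -6.2000, 19.5000, -5.6000
Σ(x_t−x̄)(x_{t+2}−x̄) = (37.8000) + (73.8100) + (-10.8000) + (37.8200) + (-46.8000) + (34.7200) = 126.5500
Denominator Σ(x_t−x̄)² = 730.2400
r_2 = 126.5500 / 730.2400 = 0.173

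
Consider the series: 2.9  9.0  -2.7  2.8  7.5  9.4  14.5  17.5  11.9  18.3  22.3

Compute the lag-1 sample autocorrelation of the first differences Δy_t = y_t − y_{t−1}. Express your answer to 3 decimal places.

First differences Δy: 6.1, -11.7, 5.5, 4.7, 1.9, 5.1, 3.0, -5.6, 6.4, 4.0
Mean of differences = 1.9400
Numerator Σ(Δy_t−Δȳ)(Δy_{t+1}−Δȳ) = -124.7956
Denominator Σ(Δy_t−Δȳ)² = 315.7440
r_1(Δy) = -124.7956 / 315.7440 = -0.395

-0.395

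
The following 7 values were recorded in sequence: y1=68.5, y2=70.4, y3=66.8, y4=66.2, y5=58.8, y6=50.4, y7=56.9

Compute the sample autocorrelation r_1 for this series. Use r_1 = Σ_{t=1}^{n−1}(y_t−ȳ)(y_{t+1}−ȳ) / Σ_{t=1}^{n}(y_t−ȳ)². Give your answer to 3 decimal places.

0.609

Mean ȳ = (68.5 + 70.4 + 66.8 + 66.2 + 58.8 + 50.4 + 56.9)/7 = 62.5714
Deviations from mean: 5.9286, 7.8286, 4.2286, 3.6286, -3.7714, -12.1714, -5.6714
Numerator Σ_{t=1}^{6}(y_t−ȳ)(y_{t+1}−ȳ) = 196.1078
Denominator Σ(y_t−ȳ)² = 322.0143
r_1 = 196.1078 / 322.0143 = 0.609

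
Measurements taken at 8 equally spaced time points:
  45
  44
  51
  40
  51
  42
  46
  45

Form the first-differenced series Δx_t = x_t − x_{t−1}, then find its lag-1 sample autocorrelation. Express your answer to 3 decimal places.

First differences Δx: -1, 7, -11, 11, -9, 4, -1
Mean of differences = 0.0000
Numerator Σ(Δx_t−Δx̄)(Δx_{t+1}−Δx̄) = -344.0000
Denominator Σ(Δx_t−Δx̄)² = 390.0000
r_1(Δx) = -344.0000 / 390.0000 = -0.882

-0.882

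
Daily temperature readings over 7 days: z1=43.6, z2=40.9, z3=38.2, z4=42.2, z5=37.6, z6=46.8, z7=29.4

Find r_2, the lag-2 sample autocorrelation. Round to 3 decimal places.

0.214

Mean z̄ = (43.6 + 40.9 + 38.2 + 42.2 + 37.6 + 46.8 + 29.4)/7 = 39.8143
Σ(z_t−z̄)(z_{t+2}−z̄) = (-6.1112) + (2.5902) + (3.5745) + (16.6659) + (23.0602) = 39.7796
Denominator Σ(z_t−z̄)² = 185.9686
r_2 = 39.7796 / 185.9686 = 0.214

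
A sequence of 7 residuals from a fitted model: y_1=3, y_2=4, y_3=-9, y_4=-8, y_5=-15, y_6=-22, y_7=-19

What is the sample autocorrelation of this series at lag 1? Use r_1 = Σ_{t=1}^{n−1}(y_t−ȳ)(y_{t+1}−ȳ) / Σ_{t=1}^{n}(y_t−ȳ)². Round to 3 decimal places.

Mean ȳ = (3 + 4 − 9 − 8 − 15 − 22 − 19)/7 = -9.4286
Deviations from mean: 12.4286, 13.4286, 0.4286, 1.4286, -5.5714, -12.5714, -9.5714
Σ(y_t−ȳ)(y_{t+1}−ȳ) = (166.8980) + (5.7551) + (0.6122) + (-7.9592) + (70.0408) + (120.3265) = 355.6735
Denominator Σ(y_t−ȳ)² = 617.7143
r_1 = 355.6735 / 617.7143 = 0.576

0.576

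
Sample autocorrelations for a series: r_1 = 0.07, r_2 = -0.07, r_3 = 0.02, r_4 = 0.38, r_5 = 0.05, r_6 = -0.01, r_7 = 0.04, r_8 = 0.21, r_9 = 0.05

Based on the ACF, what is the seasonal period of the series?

4

The largest autocorrelation is r_4 = 0.38, with a weaker echo at lag 8 (0.21); the remaining lags stay at or below 0.07.
The dominant spike at lag 4 indicates a seasonal period of 4.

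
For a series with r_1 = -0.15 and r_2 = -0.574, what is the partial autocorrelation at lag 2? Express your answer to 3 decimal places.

-0.610

φ_{22} = (r_2 − r_1²) / (1 − r_1²)
r_1² = (-0.15)² = 0.0225
Numerator = -0.574 − 0.0225 = -0.5965; denominator = 1 − 0.0225 = 0.9775
φ_{22} = -0.5965 / 0.9775 = -0.610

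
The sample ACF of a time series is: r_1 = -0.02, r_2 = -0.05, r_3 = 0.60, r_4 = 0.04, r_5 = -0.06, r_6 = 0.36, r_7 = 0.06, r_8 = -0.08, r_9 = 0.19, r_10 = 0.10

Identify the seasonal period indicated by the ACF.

3

The largest autocorrelation is r_3 = 0.60, with weaker echoes at lags 6 (0.36) and 9 (0.19); the remaining lags stay at or below 0.10.
The dominant spike at lag 3 indicates a seasonal period of 3.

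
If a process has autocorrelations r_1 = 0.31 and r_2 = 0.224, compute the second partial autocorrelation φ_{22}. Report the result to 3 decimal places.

0.141

φ_{22} = (r_2 − r_1²) / (1 − r_1²)
r_1² = (0.31)² = 0.0961
Numerator = 0.224 − 0.0961 = 0.1279; denominator = 1 − 0.0961 = 0.9039
φ_{22} = 0.1279 / 0.9039 = 0.141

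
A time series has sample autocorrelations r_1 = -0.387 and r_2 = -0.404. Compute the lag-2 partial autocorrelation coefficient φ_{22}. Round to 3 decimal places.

-0.651

φ_{22} = (r_2 − r_1²) / (1 − r_1²)
r_1² = (-0.387)² = 0.149769
Numerator = -0.404 − 0.1498 = -0.5538; denominator = 1 − 0.1498 = 0.8502
φ_{22} = -0.5538 / 0.8502 = -0.651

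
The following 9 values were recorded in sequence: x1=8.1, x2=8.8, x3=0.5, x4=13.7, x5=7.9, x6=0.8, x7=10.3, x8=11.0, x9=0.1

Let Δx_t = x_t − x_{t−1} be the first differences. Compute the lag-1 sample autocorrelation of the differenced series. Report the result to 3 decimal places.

First differences Δx: 0.7, -8.3, 13.2, -5.8, -7.1, 9.5, 0.7, -10.9
Mean of differences = -1.0000
Numerator Σ(Δx_t−Δx̄)(Δx_{t+1}−Δx̄) = -217.9800
Denominator Σ(Δx_t−Δx̄)² = 529.2200
r_1(Δx) = -217.9800 / 529.2200 = -0.412

-0.412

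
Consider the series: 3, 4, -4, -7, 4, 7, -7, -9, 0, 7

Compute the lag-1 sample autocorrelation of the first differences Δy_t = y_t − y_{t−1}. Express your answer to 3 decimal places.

0.091

First differences Δy: 1, -8, -3, 11, 3, -14, -2, 9, 7
Mean of differences = 0.4444
Numerator Σ(Δy_t−Δȳ)(Δy_{t+1}−Δȳ) = 48.5802
Denominator Σ(Δy_t−Δȳ)² = 532.2222
r_1(Δy) = 48.5802 / 532.2222 = 0.091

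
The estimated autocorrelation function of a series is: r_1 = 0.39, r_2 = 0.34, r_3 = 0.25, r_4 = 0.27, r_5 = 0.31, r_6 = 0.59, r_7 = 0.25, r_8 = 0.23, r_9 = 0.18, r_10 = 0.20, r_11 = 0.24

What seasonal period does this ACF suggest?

The largest autocorrelation is r_6 = 0.59; the remaining lags stay at or below 0.39. The elevated value at lag 1 (0.39), dropping to 0.34 at lag 2, reflects decaying short-term dependence rather than seasonality.
The dominant spike at lag 6 indicates a seasonal period of 6.

6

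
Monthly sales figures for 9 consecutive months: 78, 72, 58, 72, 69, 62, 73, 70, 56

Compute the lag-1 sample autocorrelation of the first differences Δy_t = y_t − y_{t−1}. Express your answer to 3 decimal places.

-0.285

First differences Δy: -6, -14, 14, -3, -7, 11, -3, -14
Mean of differences = -2.7500
Numerator Σ(Δy_t−Δȳ)(Δy_{t+1}−Δȳ) = -214.0625
Denominator Σ(Δy_t−Δȳ)² = 751.5000
r_1(Δy) = -214.0625 / 751.5000 = -0.285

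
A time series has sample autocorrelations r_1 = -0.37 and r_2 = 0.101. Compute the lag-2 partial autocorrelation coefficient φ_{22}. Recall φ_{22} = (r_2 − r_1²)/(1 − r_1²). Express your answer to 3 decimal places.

-0.042

φ_{22} = (r_2 − r_1²) / (1 − r_1²)
r_1² = (-0.37)² = 0.1369
Numerator = 0.101 − 0.1369 = -0.0359; denominator = 1 − 0.1369 = 0.8631
φ_{22} = -0.0359 / 0.8631 = -0.042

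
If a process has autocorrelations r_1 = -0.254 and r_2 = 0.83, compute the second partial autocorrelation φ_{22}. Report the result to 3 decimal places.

0.818

φ_{22} = (r_2 − r_1²) / (1 − r_1²)
r_1² = (-0.254)² = 0.064516
Numerator = 0.83 − 0.0645 = 0.7655; denominator = 1 − 0.0645 = 0.9355
φ_{22} = 0.7655 / 0.9355 = 0.818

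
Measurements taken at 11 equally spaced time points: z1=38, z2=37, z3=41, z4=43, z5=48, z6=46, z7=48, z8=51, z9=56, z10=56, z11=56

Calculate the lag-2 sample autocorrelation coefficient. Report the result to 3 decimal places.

Mean z̄ = (38 + 37 + 41 + 43 + 48 + 46 + 48 + 51 + 56 + 56 + 56)/11 = 47.2727
Numerator Σ_{t=1}^{9}(z_t−z̄)(z_{t+2}−z̄) = 213.7603
Denominator Σ(z_t−z̄)² = 494.1818
r_2 = 213.7603 / 494.1818 = 0.433

0.433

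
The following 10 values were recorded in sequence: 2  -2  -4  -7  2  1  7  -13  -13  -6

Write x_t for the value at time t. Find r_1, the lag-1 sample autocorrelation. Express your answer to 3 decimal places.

Mean x̄ = (2 − 2 − 4 − 7 + 2 + 1 + 7 − 13 − 13 − 6)/10 = -3.3000
Numerator Σ_{t=1}^{9}(x_t−x̄)(x_{t+1}−x̄) = 76.4100
Denominator Σ(x_t−x̄)² = 392.1000
r_1 = 76.4100 / 392.1000 = 0.195

0.195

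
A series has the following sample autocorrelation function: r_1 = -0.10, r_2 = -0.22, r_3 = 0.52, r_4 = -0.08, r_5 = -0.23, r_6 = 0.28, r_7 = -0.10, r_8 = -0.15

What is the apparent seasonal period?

3

The largest autocorrelation is r_3 = 0.52, with a weaker echo at lag 6 (0.28); the remaining lags stay at or below -0.08.
The dominant spike at lag 3 indicates a seasonal period of 3.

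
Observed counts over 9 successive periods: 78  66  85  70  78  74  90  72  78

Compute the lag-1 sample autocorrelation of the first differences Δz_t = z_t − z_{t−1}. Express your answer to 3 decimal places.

-0.789

First differences Δz: -12, 19, -15, 8, -4, 16, -18, 6
Mean of differences = 0.0000
Numerator Σ(Δz_t−Δz̄)(Δz_{t+1}−Δz̄) = -1125.0000
Denominator Σ(Δz_t−Δz̄)² = 1426.0000
r_1(Δz) = -1125.0000 / 1426.0000 = -0.789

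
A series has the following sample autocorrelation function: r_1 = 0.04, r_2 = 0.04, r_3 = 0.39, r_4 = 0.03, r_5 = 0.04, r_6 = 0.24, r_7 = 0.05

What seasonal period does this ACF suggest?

The largest autocorrelation is r_3 = 0.39, with a weaker echo at lag 6 (0.24); the remaining lags stay at or below 0.05.
The dominant spike at lag 3 indicates a seasonal period of 3.

3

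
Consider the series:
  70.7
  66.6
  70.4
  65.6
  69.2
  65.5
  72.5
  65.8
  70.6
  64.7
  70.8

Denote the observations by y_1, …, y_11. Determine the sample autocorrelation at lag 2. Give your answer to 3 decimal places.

Mean ȳ = (70.7 + 66.6 + 70.4 + 65.6 + 69.2 + 65.5 + 72.5 + 65.8 + 70.6 + 64.7 + 70.8)/11 = 68.4000
Numerator Σ_{t=1}^{9}(y_t−ȳ)(y_{t+2}−ȳ) = 54.1000
Denominator Σ(y_t−ȳ)² = 77.2800
r_2 = 54.1000 / 77.2800 = 0.700

0.700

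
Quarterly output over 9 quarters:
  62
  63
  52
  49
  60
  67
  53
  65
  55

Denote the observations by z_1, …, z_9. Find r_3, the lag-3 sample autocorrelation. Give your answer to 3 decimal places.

Mean z̄ = (62 + 63 + 52 + 49 + 60 + 67 + 53 + 65 + 55)/9 = 58.4444
Σ(z_t−z̄)(z_{t+3}−z̄) = (-33.5802) + (7.0864) + (-55.1358) + (51.4198) + (10.1975) + (-29.4691) = -49.4815
Denominator Σ(z_t−z̄)² = 324.2222
r_3 = -49.4815 / 324.2222 = -0.153

-0.153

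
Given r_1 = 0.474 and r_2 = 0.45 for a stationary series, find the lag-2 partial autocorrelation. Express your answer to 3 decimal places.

φ_{22} = (r_2 − r_1²) / (1 − r_1²)
r_1² = (0.474)² = 0.224676
Numerator = 0.45 − 0.2247 = 0.2253; denominator = 1 − 0.2247 = 0.7753
φ_{22} = 0.2253 / 0.7753 = 0.291

0.291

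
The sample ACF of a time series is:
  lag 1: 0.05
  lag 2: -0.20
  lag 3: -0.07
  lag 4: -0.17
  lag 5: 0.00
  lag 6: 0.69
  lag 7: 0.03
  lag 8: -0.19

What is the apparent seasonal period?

The largest autocorrelation is r_6 = 0.69; the remaining lags stay at or below 0.05.
The dominant spike at lag 6 indicates a seasonal period of 6.

6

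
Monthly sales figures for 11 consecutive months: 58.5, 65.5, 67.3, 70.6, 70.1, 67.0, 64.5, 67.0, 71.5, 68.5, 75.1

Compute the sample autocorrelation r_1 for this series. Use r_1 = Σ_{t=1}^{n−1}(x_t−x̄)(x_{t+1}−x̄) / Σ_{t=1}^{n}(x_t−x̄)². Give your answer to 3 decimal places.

0.194

Mean x̄ = (58.5 + 65.5 + 67.3 + 70.6 + 70.1 + 67.0 + 64.5 + 67.0 + 71.5 + 68.5 + 75.1)/11 = 67.7818
Numerator Σ_{t=1}^{10}(x_t−x̄)(x_{t+1}−x̄) = 35.7924
Denominator Σ(x_t−x̄)² = 184.7964
r_1 = 35.7924 / 184.7964 = 0.194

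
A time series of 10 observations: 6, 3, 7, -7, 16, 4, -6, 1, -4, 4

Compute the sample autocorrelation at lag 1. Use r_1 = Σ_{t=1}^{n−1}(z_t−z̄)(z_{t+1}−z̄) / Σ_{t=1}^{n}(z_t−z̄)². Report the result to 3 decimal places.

-0.346

Mean z̄ = (6 + 3 + 7 − 7 + 16 + 4 − 6 + 1 − 4 + 4)/10 = 2.4000
Numerator Σ_{t=1}^{9}(z_t−z̄)(z_{t+1}−z̄) = -147.3600
Denominator Σ(z_t−z̄)² = 426.4000
r_1 = -147.3600 / 426.4000 = -0.346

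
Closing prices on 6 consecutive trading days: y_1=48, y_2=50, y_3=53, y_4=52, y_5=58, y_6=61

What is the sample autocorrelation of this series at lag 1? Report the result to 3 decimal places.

Mean ȳ = (48 + 50 + 53 + 52 + 58 + 61)/6 = 53.6667
Deviations from mean: -5.6667, -3.6667, -0.6667, -1.6667, 4.3333, 7.3333
Numerator Σ_{t=1}^{5}(y_t−ȳ)(y_{t+1}−ȳ) = 48.8889
Denominator Σ(y_t−ȳ)² = 121.3333
r_1 = 48.8889 / 121.3333 = 0.403

0.403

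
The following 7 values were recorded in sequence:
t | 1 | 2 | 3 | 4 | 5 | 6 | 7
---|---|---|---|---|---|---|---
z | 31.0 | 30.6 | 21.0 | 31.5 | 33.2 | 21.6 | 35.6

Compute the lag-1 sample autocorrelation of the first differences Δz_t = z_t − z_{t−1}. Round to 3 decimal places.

First differences Δz: -0.4, -9.6, 10.5, 1.7, -11.6, 14.0
Mean of differences = 0.7667
Numerator Σ(Δz_t−Δz̄)(Δz_{t+1}−Δz̄) = -254.9178
Denominator Σ(Δz_t−Δz̄)² = 532.4933
r_1(Δz) = -254.9178 / 532.4933 = -0.479

-0.479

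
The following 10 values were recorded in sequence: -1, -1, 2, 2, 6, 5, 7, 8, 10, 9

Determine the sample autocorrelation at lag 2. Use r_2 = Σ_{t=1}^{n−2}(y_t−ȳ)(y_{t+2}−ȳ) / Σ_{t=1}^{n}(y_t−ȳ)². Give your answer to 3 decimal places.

Mean ȳ = (-1 − 1 + 2 + 2 + 6 + 5 + 7 + 8 + 10 + 9)/10 = 4.7000
Numerator Σ_{t=1}^{8}(y_t−ȳ)(y_{t+2}−ȳ) = 56.8200
Denominator Σ(y_t−ȳ)² = 144.1000
r_2 = 56.8200 / 144.1000 = 0.394

0.394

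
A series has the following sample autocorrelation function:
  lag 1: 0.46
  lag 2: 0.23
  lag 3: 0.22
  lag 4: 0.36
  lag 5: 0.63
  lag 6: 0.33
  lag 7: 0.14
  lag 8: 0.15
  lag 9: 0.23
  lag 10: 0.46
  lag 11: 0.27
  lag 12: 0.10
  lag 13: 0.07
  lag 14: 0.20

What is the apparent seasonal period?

5

The largest autocorrelation is r_5 = 0.63; the remaining lags stay at or below 0.46. The elevated value at lag 1 (0.46), dropping to 0.23 at lag 2, reflects decaying short-term dependence rather than seasonality.
The dominant spike at lag 5 indicates a seasonal period of 5.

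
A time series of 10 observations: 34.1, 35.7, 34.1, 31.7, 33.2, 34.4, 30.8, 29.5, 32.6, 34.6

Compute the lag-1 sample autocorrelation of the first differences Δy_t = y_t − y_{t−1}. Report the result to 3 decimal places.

0.051

First differences Δy: 1.6, -1.6, -2.4, 1.5, 1.2, -3.6, -1.3, 3.1, 2.0
Mean of differences = 0.0556
Numerator Σ(Δy_t−Δȳ)(Δy_{t+1}−Δȳ) = 2.1791
Denominator Σ(Δy_t−Δȳ)² = 42.8022
r_1(Δy) = 2.1791 / 42.8022 = 0.051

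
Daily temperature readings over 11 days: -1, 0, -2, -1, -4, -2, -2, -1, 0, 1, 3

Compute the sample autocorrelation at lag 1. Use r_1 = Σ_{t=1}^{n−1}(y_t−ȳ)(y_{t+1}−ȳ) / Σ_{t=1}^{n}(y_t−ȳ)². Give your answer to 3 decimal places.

Mean ȳ = (-1 + 0 − 2 − 1 − 4 − 2 − 2 − 1 + 0 + 1 + 3)/11 = -0.8182
Numerator Σ_{t=1}^{10}(y_t−ȳ)(y_{t+1}−ȳ) = 13.3306
Denominator Σ(y_t−ȳ)² = 33.6364
r_1 = 13.3306 / 33.6364 = 0.396

0.396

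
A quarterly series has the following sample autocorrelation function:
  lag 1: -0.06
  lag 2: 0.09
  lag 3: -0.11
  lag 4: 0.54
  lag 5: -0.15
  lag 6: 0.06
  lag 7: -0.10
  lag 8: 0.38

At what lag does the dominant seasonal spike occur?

The largest autocorrelation is r_4 = 0.54, with a weaker echo at lag 8 (0.38); the remaining lags stay at or below 0.09.
The dominant spike at lag 4 indicates a seasonal period of 4.

4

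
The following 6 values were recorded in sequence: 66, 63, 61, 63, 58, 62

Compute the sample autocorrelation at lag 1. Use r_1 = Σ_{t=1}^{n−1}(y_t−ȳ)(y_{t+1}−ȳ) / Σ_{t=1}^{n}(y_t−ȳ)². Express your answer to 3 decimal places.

Mean ȳ = (66 + 63 + 61 + 63 + 58 + 62)/6 = 62.1667
Deviations from mean: 3.8333, 0.8333, -1.1667, 0.8333, -4.1667, -0.1667
Numerator Σ_{t=1}^{5}(y_t−ȳ)(y_{t+1}−ȳ) = -1.5278
Denominator Σ(y_t−ȳ)² = 34.8333
r_1 = -1.5278 / 34.8333 = -0.044

-0.044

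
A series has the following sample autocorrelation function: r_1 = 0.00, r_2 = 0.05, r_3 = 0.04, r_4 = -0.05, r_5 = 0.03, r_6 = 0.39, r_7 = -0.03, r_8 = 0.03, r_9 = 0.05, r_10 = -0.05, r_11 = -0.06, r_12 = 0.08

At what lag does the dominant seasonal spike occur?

The largest autocorrelation is r_6 = 0.39; the remaining lags stay at or below 0.08.
The dominant spike at lag 6 indicates a seasonal period of 6.

6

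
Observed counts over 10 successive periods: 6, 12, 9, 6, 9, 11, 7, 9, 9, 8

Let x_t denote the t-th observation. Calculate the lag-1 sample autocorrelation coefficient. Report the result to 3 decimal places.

Mean x̄ = (6 + 12 + 9 + 6 + 9 + 11 + 7 + 9 + 9 + 8)/10 = 8.6000
Numerator Σ_{t=1}^{9}(x_t−x̄)(x_{t+1}−x̄) = -13.1600
Denominator Σ(x_t−x̄)² = 34.4000
r_1 = -13.1600 / 34.4000 = -0.383

-0.383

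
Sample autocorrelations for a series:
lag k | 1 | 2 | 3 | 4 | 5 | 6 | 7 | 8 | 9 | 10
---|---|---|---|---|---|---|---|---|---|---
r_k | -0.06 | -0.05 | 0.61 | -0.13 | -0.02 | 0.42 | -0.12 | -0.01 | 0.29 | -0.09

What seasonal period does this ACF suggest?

The largest autocorrelation is r_3 = 0.61, with weaker echoes at lags 6 (0.42) and 9 (0.29); the remaining lags stay at or below -0.01.
The dominant spike at lag 3 indicates a seasonal period of 3.

3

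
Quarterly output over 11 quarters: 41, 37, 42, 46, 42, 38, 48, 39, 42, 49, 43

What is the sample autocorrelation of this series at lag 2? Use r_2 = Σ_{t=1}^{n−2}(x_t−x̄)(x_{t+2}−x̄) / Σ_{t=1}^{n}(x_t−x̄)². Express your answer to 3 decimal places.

-0.310

Mean x̄ = (41 + 37 + 42 + 46 + 42 + 38 + 48 + 39 + 42 + 49 + 43)/11 = 42.4545
Numerator Σ_{t=1}^{9}(x_t−x̄)(x_{t+2}−x̄) = -46.7769
Denominator Σ(x_t−x̄)² = 150.7273
r_2 = -46.7769 / 150.7273 = -0.310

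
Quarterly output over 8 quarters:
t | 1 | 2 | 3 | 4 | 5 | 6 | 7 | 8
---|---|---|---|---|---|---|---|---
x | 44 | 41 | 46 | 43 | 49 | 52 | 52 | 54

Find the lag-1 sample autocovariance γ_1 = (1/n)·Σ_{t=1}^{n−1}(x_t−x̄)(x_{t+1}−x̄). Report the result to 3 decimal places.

Mean x̄ = (44 + 41 + 46 + 43 + 49 + 52 + 52 + 54)/8 = 47.6250
Deviations: -3.6250, -6.6250, -1.6250, -4.6250, 1.3750, 4.3750, 4.3750, 6.3750
Σ_{t=1}^{7}(x_t−x̄)(x_{t+1}−x̄) = 88.9844
γ_1 = 88.9844 / 8 = 11.123

11.123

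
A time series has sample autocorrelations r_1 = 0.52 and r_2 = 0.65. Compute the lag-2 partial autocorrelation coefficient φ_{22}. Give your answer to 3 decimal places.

φ_{22} = (r_2 − r_1²) / (1 − r_1²)
r_1² = (0.52)² = 0.2704
Numerator = 0.65 − 0.2704 = 0.3796; denominator = 1 − 0.2704 = 0.7296
φ_{22} = 0.3796 / 0.7296 = 0.520

0.520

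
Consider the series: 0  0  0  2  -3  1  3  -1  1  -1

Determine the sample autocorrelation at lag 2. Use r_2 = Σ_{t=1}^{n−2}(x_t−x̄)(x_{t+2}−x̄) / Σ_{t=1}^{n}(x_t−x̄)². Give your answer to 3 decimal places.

-0.175

Mean x̄ = (0 + 0 + 0 + 2 − 3 + 1 + 3 − 1 + 1 − 1)/10 = 0.2000
Numerator Σ_{t=1}^{8}(x_t−x̄)(x_{t+2}−x̄) = -4.4800
Denominator Σ(x_t−x̄)² = 25.6000
r_2 = -4.4800 / 25.6000 = -0.175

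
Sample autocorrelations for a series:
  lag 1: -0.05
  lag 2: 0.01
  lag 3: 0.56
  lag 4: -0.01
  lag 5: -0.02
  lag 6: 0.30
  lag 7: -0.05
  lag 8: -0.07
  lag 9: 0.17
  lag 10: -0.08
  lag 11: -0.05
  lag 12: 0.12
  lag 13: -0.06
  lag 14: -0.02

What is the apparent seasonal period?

3

The largest autocorrelation is r_3 = 0.56, with weaker echoes at lags 6 (0.30) and 9 (0.17); the remaining lags stay at or below 0.12.
The dominant spike at lag 3 indicates a seasonal period of 3.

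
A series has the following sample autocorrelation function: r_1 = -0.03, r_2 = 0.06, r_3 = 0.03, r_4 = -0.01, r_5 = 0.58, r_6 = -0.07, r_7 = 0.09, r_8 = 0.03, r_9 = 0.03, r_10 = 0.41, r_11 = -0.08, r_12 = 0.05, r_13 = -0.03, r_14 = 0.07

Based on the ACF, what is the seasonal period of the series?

5

The largest autocorrelation is r_5 = 0.58, with a weaker echo at lag 10 (0.41); the remaining lags stay at or below 0.09.
The dominant spike at lag 5 indicates a seasonal period of 5.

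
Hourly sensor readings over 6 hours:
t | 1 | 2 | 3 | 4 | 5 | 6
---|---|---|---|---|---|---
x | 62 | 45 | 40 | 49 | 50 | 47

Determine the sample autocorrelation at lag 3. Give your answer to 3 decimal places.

0.051

Mean x̄ = (62 + 45 + 40 + 49 + 50 + 47)/6 = 48.8333
Numerator Σ_{t=1}^{3}(x_t−x̄)(x_{t+3}−x̄) = 13.9167
Denominator Σ(x_t−x̄)² = 270.8333
r_3 = 13.9167 / 270.8333 = 0.051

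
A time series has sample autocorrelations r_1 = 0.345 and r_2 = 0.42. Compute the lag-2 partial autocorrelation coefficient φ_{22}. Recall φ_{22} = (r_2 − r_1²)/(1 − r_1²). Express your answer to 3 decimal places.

φ_{22} = (r_2 − r_1²) / (1 − r_1²)
r_1² = (0.345)² = 0.119025
Numerator = 0.42 − 0.1190 = 0.3010; denominator = 1 − 0.1190 = 0.8810
φ_{22} = 0.3010 / 0.8810 = 0.342

0.342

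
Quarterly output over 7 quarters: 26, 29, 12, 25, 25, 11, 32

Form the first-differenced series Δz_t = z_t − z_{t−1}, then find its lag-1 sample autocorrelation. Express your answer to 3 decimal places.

First differences Δz: 3, -17, 13, 0, -14, 21
Mean of differences = 1.0000
Numerator Σ(Δz_t−Δz̄)(Δz_{t+1}−Δz̄) = -549.0000
Denominator Σ(Δz_t−Δz̄)² = 1098.0000
r_1(Δz) = -549.0000 / 1098.0000 = -0.500

-0.500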